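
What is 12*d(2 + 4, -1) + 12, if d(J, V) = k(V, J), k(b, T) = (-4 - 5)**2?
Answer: 984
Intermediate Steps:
k(b, T) = 81 (k(b, T) = (-9)**2 = 81)
d(J, V) = 81
12*d(2 + 4, -1) + 12 = 12*81 + 12 = 972 + 12 = 984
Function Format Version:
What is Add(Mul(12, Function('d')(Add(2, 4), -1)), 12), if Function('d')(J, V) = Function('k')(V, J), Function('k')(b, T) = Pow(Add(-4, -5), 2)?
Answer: 984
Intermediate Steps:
Function('k')(b, T) = 81 (Function('k')(b, T) = Pow(-9, 2) = 81)
Function('d')(J, V) = 81
Add(Mul(12, Function('d')(Add(2, 4), -1)), 12) = Add(Mul(12, 81), 12) = Add(972, 12) = 984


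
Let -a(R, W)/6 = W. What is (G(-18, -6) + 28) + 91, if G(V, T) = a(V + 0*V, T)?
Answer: 155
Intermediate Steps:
a(R, W) = -6*W
G(V, T) = -6*T
(G(-18, -6) + 28) + 91 = (-6*(-6) + 28) + 91 = (36 + 28) + 91 = 64 + 91 = 155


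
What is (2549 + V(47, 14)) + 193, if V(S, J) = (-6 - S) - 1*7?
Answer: 2682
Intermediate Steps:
V(S, J) = -13 - S (V(S, J) = (-6 - S) - 7 = -13 - S)
(2549 + V(47, 14)) + 193 = (2549 + (-13 - 1*47)) + 193 = (2549 + (-13 - 47)) + 193 = (2549 - 60) + 193 = 2489 + 193 = 2682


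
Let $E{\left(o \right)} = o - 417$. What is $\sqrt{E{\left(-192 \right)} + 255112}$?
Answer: $\sqrt{254503} \approx 504.48$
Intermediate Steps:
$E{\left(o \right)} = -417 + o$
$\sqrt{E{\left(-192 \right)} + 255112} = \sqrt{\left(-417 - 192\right) + 255112} = \sqrt{-609 + 255112} = \sqrt{254503}$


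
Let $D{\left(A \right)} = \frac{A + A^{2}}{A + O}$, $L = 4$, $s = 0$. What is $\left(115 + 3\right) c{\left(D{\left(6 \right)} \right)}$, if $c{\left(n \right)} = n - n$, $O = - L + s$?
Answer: $0$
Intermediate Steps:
$O = -4$ ($O = \left(-1\right) 4 + 0 = -4 + 0 = -4$)
$D{\left(A \right)} = \frac{A + A^{2}}{-4 + A}$ ($D{\left(A \right)} = \frac{A + A^{2}}{A - 4} = \frac{A + A^{2}}{-4 + A}$)
$c{\left(n \right)} = 0$
$\left(115 + 3\right) c{\left(D{\left(6 \right)} \right)} = \left(115 + 3\right) 0 = 118 \cdot 0 = 0$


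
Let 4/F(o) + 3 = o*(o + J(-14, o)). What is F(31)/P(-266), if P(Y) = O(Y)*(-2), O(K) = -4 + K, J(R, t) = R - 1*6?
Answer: 1/45630 ≈ 2.1915e-5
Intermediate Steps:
J(R, t) = -6 + R (J(R, t) = R - 6 = -6 + R)
P(Y) = 8 - 2*Y (P(Y) = (-4 + Y)*(-2) = 8 - 2*Y)
F(o) = 4/(-3 + o*(-20 + o)) (F(o) = 4/(-3 + o*(o + (-6 - 14))) = 4/(-3 + o*(o - 20)) = 4/(-3 + o*(-20 + o)))
F(31)/P(-266) = (4/(-3 + 31² - 20*31))/(8 - 2*(-266)) = (4/(-3 + 961 - 620))/(8 + 532) = (4/338)/540 = (4*(1/338))*(1/540) = (2/169)*(1/540) = 1/45630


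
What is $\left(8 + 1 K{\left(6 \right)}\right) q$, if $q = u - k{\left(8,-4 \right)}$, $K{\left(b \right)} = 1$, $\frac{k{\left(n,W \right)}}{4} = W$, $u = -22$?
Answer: $-54$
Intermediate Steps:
$k{\left(n,W \right)} = 4 W$
$q = -6$ ($q = -22 - 4 \left(-4\right) = -22 - -16 = -22 + 16 = -6$)
$\left(8 + 1 K{\left(6 \right)}\right) q = \left(8 + 1 \cdot 1\right) \left(-6\right) = \left(8 + 1\right) \left(-6\right) = 9 \left(-6\right) = -54$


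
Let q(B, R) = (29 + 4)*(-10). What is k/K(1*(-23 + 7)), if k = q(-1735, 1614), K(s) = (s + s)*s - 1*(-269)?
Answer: -30/71 ≈ -0.42254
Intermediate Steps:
q(B, R) = -330 (q(B, R) = 33*(-10) = -330)
K(s) = 269 + 2*s² (K(s) = (2*s)*s + 269 = 2*s² + 269 = 269 + 2*s²)
k = -330
k/K(1*(-23 + 7)) = -330/(269 + 2*(1*(-23 + 7))²) = -330/(269 + 2*(1*(-16))²) = -330/(269 + 2*(-16)²) = -330/(269 + 2*256) = -330/(269 + 512) = -330/781 = -330*1/781 = -30/71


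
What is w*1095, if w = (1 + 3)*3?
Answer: 13140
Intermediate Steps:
w = 12 (w = 4*3 = 12)
w*1095 = 12*1095 = 13140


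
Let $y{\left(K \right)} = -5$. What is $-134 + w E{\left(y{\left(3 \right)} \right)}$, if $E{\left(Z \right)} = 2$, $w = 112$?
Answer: $90$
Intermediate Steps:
$-134 + w E{\left(y{\left(3 \right)} \right)} = -134 + 112 \cdot 2 = -134 + 224 = 90$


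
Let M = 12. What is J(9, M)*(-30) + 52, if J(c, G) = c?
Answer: -218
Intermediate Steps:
J(9, M)*(-30) + 52 = 9*(-30) + 52 = -270 + 52 = -218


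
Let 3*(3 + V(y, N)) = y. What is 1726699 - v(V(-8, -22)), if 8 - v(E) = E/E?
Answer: 1726692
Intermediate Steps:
V(y, N) = -3 + y/3
v(E) = 7 (v(E) = 8 - E/E = 8 - 1*1 = 8 - 1 = 7)
1726699 - v(V(-8, -22)) = 1726699 - 1*7 = 1726699 - 7 = 1726692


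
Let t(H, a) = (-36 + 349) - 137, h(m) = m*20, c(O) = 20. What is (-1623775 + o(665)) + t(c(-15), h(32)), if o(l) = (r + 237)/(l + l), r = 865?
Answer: -56825936/35 ≈ -1.6236e+6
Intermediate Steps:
o(l) = 551/l (o(l) = (865 + 237)/(l + l) = 1102/((2*l)) = 1102*(1/(2*l)) = 551/l)
h(m) = 20*m
t(H, a) = 176 (t(H, a) = 313 - 137 = 176)
(-1623775 + o(665)) + t(c(-15), h(32)) = (-1623775 + 551/665) + 176 = (-1623775 + 551*(1/665)) + 176 = (-1623775 + 29/35) + 176 = -56832096/35 + 176 = -56825936/35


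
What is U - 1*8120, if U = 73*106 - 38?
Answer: -420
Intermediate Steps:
U = 7700 (U = 7738 - 38 = 7700)
U - 1*8120 = 7700 - 1*8120 = 7700 - 8120 = -420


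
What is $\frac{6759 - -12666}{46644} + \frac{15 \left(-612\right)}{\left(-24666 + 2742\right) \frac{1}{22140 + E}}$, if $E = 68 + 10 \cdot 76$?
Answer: $\frac{1046736685}{108836} \approx 9617.6$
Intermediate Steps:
$E = 828$ ($E = 68 + 760 = 828$)
$\frac{6759 - -12666}{46644} + \frac{15 \left(-612\right)}{\left(-24666 + 2742\right) \frac{1}{22140 + E}} = \frac{6759 - -12666}{46644} + \frac{15 \left(-612\right)}{\left(-24666 + 2742\right) \frac{1}{22140 + 828}} = \left(6759 + 12666\right) \frac{1}{46644} - \frac{9180}{\left(-21924\right) \frac{1}{22968}} = 19425 \cdot \frac{1}{46644} - \frac{9180}{\left(-21924\right) \frac{1}{22968}} = \frac{6475}{15548} - \frac{9180}{- \frac{21}{22}} = \frac{6475}{15548} - - \frac{67320}{7} = \frac{6475}{15548} + \frac{67320}{7} = \frac{1046736685}{108836}$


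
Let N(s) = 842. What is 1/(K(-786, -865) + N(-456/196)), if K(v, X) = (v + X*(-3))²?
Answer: 1/3273323 ≈ 3.0550e-7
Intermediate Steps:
K(v, X) = (v - 3*X)²
1/(K(-786, -865) + N(-456/196)) = 1/((-1*(-786) + 3*(-865))² + 842) = 1/((786 - 2595)² + 842) = 1/((-1809)² + 842) = 1/(3272481 + 842) = 1/3273323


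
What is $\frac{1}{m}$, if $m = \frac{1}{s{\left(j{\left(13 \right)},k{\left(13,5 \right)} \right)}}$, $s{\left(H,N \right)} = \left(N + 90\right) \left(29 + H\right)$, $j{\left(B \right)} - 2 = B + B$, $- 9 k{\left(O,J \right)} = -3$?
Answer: $5149$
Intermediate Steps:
$k{\left(O,J \right)} = \frac{1}{3}$ ($k{\left(O,J \right)} = \left(- \frac{1}{9}\right) \left(-3\right) = \frac{1}{3}$)
$j{\left(B \right)} = 2 + 2 B$ ($j{\left(B \right)} = 2 + \left(B + B\right) = 2 + 2 B$)
$s{\left(H,N \right)} = \left(29 + H\right) \left(90 + N\right)$ ($s{\left(H,N \right)} = \left(90 + N\right) \left(29 + H\right) = \left(29 + H\right) \left(90 + N\right)$)
$m = \frac{1}{5149}$ ($m = \frac{1}{2610 + 29 \cdot \frac{1}{3} + 90 \left(2 + 2 \cdot 13\right) + \left(2 + 2 \cdot 13\right) \frac{1}{3}} = \frac{1}{2610 + \frac{29}{3} + 90 \left(2 + 26\right) + \left(2 + 26\right) \frac{1}{3}} = \frac{1}{2610 + \frac{29}{3} + 90 \cdot 28 + 28 \cdot \frac{1}{3}} = \frac{1}{2610 + \frac{29}{3} + 2520 + \frac{28}{3}} = \frac{1}{5149} \approx 0.00019421$)
$\frac{1}{m} = \frac{1}{\frac{1}{5149}} = 5149$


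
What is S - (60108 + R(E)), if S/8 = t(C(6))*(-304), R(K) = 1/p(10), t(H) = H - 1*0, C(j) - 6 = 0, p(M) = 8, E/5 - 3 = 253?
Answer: -597601/8 ≈ -74700.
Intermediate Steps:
E = 1280 (E = 15 + 5*253 = 15 + 1265 = 1280)
C(j) = 6 (C(j) = 6 + 0 = 6)
t(H) = H (t(H) = H + 0 = H)
R(K) = ⅛ (R(K) = 1/8 = ⅛)
S = -14592 (S = 8*(6*(-304)) = 8*(-1824) = -14592)
S - (60108 + R(E)) = -14592 - (60108 + ⅛) = -14592 - 1*480865/8 = -14592 - 480865/8 = -597601/8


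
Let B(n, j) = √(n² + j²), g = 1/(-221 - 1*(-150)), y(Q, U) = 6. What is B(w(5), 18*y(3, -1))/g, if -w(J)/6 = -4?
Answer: -852*√85 ≈ -7855.1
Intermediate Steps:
w(J) = 24 (w(J) = -6*(-4) = 24)
g = -1/71 (g = 1/(-221 + 150) = 1/(-71) = -1/71 ≈ -0.014085)
B(n, j) = √(j² + n²)
B(w(5), 18*y(3, -1))/g = √((18*6)² + 24²)/(-1/71) = √(108² + 576)*(-71) = √(11664 + 576)*(-71) = √12240*(-71) = (12*√85)*(-71) = -852*√85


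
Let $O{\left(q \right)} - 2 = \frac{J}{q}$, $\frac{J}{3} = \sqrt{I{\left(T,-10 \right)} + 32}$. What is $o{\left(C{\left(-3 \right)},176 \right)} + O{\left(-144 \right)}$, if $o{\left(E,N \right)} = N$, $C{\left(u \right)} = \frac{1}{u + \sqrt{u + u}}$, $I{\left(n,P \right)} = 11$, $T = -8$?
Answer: $178 - \frac{\sqrt{43}}{48} \approx 177.86$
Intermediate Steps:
$J = 3 \sqrt{43}$ ($J = 3 \sqrt{11 + 32} = 3 \sqrt{43} \approx 19.672$)
$O{\left(q \right)} = 2 + \frac{3 \sqrt{43}}{q}$
$C{\left(u \right)} = \frac{1}{u + \sqrt{2} \sqrt{u}}$ ($C{\left(u \right)} = \frac{1}{u + \sqrt{2 u}} = \frac{1}{u + \sqrt{2} \sqrt{u}}$)
$o{\left(C{\left(-3 \right)},176 \right)} + O{\left(-144 \right)} = 176 + \left(2 + \frac{3 \sqrt{43}}{-144}\right) = 176 + \left(2 + 3 \sqrt{43} \left(- \frac{1}{144}\right)\right) = 176 + \left(2 - \frac{\sqrt{43}}{48}\right) = 178 - \frac{\sqrt{43}}{48}$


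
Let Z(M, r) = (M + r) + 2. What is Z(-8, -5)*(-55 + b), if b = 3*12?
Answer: 209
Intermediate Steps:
Z(M, r) = 2 + M + r
b = 36
Z(-8, -5)*(-55 + b) = (2 - 8 - 5)*(-55 + 36) = -11*(-19) = 209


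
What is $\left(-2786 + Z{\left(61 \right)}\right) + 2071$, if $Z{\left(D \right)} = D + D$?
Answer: $-593$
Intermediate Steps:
$Z{\left(D \right)} = 2 D$
$\left(-2786 + Z{\left(61 \right)}\right) + 2071 = \left(-2786 + 2 \cdot 61\right) + 2071 = \left(-2786 + 122\right) + 2071 = -2664 + 2071 = -593$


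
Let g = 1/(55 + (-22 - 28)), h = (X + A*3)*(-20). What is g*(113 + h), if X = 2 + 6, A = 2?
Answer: -167/5 ≈ -33.400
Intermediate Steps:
X = 8
h = -280 (h = (8 + 2*3)*(-20) = (8 + 6)*(-20) = 14*(-20) = -280)
g = ⅕ (g = 1/(55 - 50) = 1/5 = ⅕ ≈ 0.20000)
g*(113 + h) = (113 - 280)/5 = (⅕)*(-167) = -167/5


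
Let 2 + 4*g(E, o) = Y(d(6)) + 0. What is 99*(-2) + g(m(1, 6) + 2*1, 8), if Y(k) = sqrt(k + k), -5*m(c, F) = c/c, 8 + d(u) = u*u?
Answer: -397/2 + sqrt(14)/2 ≈ -196.63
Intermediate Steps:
d(u) = -8 + u**2 (d(u) = -8 + u*u = -8 + u**2)
m(c, F) = -1/5 (m(c, F) = -c/(5*c) = -1/5*1 = -1/5)
Y(k) = sqrt(2)*sqrt(k) (Y(k) = sqrt(2*k) = sqrt(2)*sqrt(k))
g(E, o) = -1/2 + sqrt(14)/2 (g(E, o) = -1/2 + (sqrt(2)*sqrt(-8 + 6**2) + 0)/4 = -1/2 + (sqrt(2)*sqrt(-8 + 36) + 0)/4 = -1/2 + (sqrt(2)*sqrt(28) + 0)/4 = -1/2 + (sqrt(2)*(2*sqrt(7)) + 0)/4 = -1/2 + (2*sqrt(14) + 0)/4 = -1/2 + (2*sqrt(14))/4 = -1/2 + sqrt(14)/2)
99*(-2) + g(m(1, 6) + 2*1, 8) = 99*(-2) + (-1/2 + sqrt(14)/2) = -198 + (-1/2 + sqrt(14)/2) = -397/2 + sqrt(14)/2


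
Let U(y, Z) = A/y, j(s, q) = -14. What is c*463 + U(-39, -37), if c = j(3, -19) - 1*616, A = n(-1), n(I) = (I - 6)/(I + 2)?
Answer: -11375903/39 ≈ -2.9169e+5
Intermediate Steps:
n(I) = (-6 + I)/(2 + I)
A = -7 (A = (-6 - 1)/(2 - 1) = -7/1 = 1*(-7) = -7)
U(y, Z) = -7/y
c = -630 (c = -14 - 1*616 = -14 - 616 = -630)
c*463 + U(-39, -37) = -630*463 - 7/(-39) = -291690 - 7*(-1/39) = -291690 + 7/39 = -11375903/39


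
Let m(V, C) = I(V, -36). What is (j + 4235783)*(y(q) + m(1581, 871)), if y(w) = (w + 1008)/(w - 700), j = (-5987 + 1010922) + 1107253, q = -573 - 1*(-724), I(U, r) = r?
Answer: -2177354053/9 ≈ -2.4193e+8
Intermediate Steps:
m(V, C) = -36
q = 151 (q = -573 + 724 = 151)
j = 2112188 (j = 1004935 + 1107253 = 2112188)
y(w) = (1008 + w)/(-700 + w)
(j + 4235783)*(y(q) + m(1581, 871)) = (2112188 + 4235783)*((1008 + 151)/(-700 + 151) - 36) = 6347971*(1159/(-549) - 36) = 6347971*(-1/549*1159 - 36) = 6347971*(-19/9 - 36) = 6347971*(-343/9) = -2177354053/9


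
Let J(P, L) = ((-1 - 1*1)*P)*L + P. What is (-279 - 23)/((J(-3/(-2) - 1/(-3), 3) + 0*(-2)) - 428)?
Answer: 1812/2623 ≈ 0.69081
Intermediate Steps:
J(P, L) = P - 2*L*P (J(P, L) = ((-1 - 1)*P)*L + P = (-2*P)*L + P = -2*L*P + P = P - 2*L*P)
(-279 - 23)/((J(-3/(-2) - 1/(-3), 3) + 0*(-2)) - 428) = (-279 - 23)/(((-3/(-2) - 1/(-3))*(1 - 2*3) + 0*(-2)) - 428) = -302/(((-3*(-½) - 1*(-⅓))*(1 - 6) + 0) - 428) = -302/(((3/2 + ⅓)*(-5) + 0) - 428) = -302/(((11/6)*(-5) + 0) - 428) = -302/((-55/6 + 0) - 428) = -302/(-55/6 - 428) = -302/(-2623/6) = -302*(-6/2623) = 1812/2623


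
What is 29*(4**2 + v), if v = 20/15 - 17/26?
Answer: 37729/78 ≈ 483.71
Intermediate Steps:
v = 53/78 (v = 20*(1/15) - 17*1/26 = 4/3 - 17/26 = 53/78 ≈ 0.67949)
29*(4**2 + v) = 29*(4**2 + 53/78) = 29*(16 + 53/78) = 29*(1301/78) = 37729/78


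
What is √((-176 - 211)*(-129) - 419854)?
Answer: I*√369931 ≈ 608.22*I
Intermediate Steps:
√((-176 - 211)*(-129) - 419854) = √(-387*(-129) - 419854) = √(49923 - 419854) = √(-369931) = I*√369931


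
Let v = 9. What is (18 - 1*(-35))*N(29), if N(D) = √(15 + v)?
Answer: 106*√6 ≈ 259.65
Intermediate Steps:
N(D) = 2*√6 (N(D) = √(15 + 9) = √24 = 2*√6)
(18 - 1*(-35))*N(29) = (18 - 1*(-35))*(2*√6) = (18 + 35)*(2*√6) = 53*(2*√6) = 106*√6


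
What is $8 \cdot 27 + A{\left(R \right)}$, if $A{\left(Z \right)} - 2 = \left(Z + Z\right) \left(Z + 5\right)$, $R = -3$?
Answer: $206$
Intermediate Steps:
$A{\left(Z \right)} = 2 + 2 Z \left(5 + Z\right)$ ($A{\left(Z \right)} = 2 + \left(Z + Z\right) \left(Z + 5\right) = 2 + 2 Z \left(5 + Z\right)$)
$8 \cdot 27 + A{\left(R \right)} = 8 \cdot 27 + \left(2 + 2 \left(-3\right)^{2} + 10 \left(-3\right)\right) = 216 + \left(2 + 2 \cdot 9 - 30\right) = 216 + \left(2 + 18 - 30\right) = 216 - 10 = 206$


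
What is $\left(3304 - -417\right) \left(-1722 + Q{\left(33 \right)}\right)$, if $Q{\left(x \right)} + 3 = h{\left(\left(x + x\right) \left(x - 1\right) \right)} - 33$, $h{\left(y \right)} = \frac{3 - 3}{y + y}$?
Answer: $-6541518$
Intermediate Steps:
$h{\left(y \right)} = 0$ ($h{\left(y \right)} = \frac{0}{2 y} = 0 \frac{1}{2 y} = 0$)
$Q{\left(x \right)} = -36$ ($Q{\left(x \right)} = -3 + \left(0 - 33\right) = -3 - 33 = -36$)
$\left(3304 - -417\right) \left(-1722 + Q{\left(33 \right)}\right) = \left(3304 - -417\right) \left(-1722 - 36\right) = \left(3304 + \left(-766 + 1183\right)\right) \left(-1758\right) = \left(3304 + 417\right) \left(-1758\right) = 3721 \left(-1758\right) = -6541518$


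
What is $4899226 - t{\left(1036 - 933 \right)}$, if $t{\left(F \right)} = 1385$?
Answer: $4897841$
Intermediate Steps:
$4899226 - t{\left(1036 - 933 \right)} = 4899226 - 1385 = 4897841$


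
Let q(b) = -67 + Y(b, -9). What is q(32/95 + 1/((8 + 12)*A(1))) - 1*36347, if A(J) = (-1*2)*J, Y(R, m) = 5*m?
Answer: -36459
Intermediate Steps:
A(J) = -2*J
q(b) = -112 (q(b) = -67 + 5*(-9) = -67 - 45 = -112)
q(32/95 + 1/((8 + 12)*A(1))) - 1*36347 = -112 - 1*36347 = -112 - 36347 = -36459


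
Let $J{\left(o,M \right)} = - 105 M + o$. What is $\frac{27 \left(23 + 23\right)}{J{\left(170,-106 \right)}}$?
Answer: $\frac{621}{5650} \approx 0.10991$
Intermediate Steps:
$J{\left(o,M \right)} = o - 105 M$
$\frac{27 \left(23 + 23\right)}{J{\left(170,-106 \right)}} = \frac{27 \left(23 + 23\right)}{170 - -11130} = \frac{27 \cdot 46}{170 + 11130} = \frac{1242}{11300} = 1242 \cdot \frac{1}{11300} = \frac{621}{5650}$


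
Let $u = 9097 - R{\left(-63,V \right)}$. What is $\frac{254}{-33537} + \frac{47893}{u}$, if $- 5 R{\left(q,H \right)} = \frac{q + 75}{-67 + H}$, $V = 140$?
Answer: $\frac{585415066547}{111356824929} \approx 5.2571$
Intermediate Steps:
$R{\left(q,H \right)} = - \frac{75 + q}{5 \left(-67 + H\right)}$ ($R{\left(q,H \right)} = - \frac{\left(q + 75\right) \frac{1}{-67 + H}}{5} = - \frac{\left(75 + q\right) \frac{1}{-67 + H}}{5} = - \frac{\frac{1}{-67 + H} \left(75 + q\right)}{5} = - \frac{75 + q}{5 \left(-67 + H\right)}$)
$u = \frac{3320417}{365}$ ($u = 9097 - \frac{-75 - -63}{5 \left(-67 + 140\right)} = 9097 - \frac{-75 + 63}{5 \cdot 73} = 9097 - \frac{1}{5} \cdot \frac{1}{73} \left(-12\right) = 9097 - - \frac{12}{365} = 9097 + \frac{12}{365} = \frac{3320417}{365} \approx 9097.0$)
$\frac{254}{-33537} + \frac{47893}{u} = \frac{254}{-33537} + \frac{47893}{\frac{3320417}{365}} = 254 \left(- \frac{1}{33537}\right) + 47893 \cdot \frac{365}{3320417} = - \frac{254}{33537} + \frac{17480945}{3320417} = \frac{585415066547}{111356824929}$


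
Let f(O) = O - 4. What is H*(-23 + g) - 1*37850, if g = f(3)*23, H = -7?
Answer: -37528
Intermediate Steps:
f(O) = -4 + O
g = -23 (g = (-4 + 3)*23 = -1*23 = -23)
H*(-23 + g) - 1*37850 = -7*(-23 - 23) - 1*37850 = -7*(-46) - 37850 = 322 - 37850 = -37528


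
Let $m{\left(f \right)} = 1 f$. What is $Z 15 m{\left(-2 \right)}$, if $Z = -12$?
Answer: $360$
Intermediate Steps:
$m{\left(f \right)} = f$
$Z 15 m{\left(-2 \right)} = \left(-12\right) 15 \left(-2\right) = \left(-180\right) \left(-2\right) = 360$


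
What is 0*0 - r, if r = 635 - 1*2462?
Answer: 1827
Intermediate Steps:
r = -1827 (r = 635 - 2462 = -1827)
0*0 - r = 0*0 - 1*(-1827) = 0 + 1827 = 1827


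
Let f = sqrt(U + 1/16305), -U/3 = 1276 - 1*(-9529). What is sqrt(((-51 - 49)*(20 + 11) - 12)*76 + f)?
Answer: sqrt(-62877430648800 + 16305*I*sqrt(8617625789070))/16305 ≈ 0.1851 + 486.33*I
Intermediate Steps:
U = -32415 (U = -3*(1276 - 1*(-9529)) = -3*(1276 + 9529) = -3*10805 = -32415)
f = I*sqrt(8617625789070)/16305 (f = sqrt(-32415 + 1/16305) = sqrt(-528526574/16305) = I*sqrt(8617625789070)/16305 ≈ 180.04*I)
sqrt(((-51 - 49)*(20 + 11) - 12)*76 + f) = sqrt(((-51 - 49)*(20 + 11) - 12)*76 + I*sqrt(8617625789070)/16305) = sqrt((-100*31 - 12)*76 + I*sqrt(8617625789070)/16305) = sqrt((-3100 - 12)*76 + I*sqrt(8617625789070)/16305) = sqrt(-3112*76 + I*sqrt(8617625789070)/16305) = sqrt(-236512 + I*sqrt(8617625789070)/16305)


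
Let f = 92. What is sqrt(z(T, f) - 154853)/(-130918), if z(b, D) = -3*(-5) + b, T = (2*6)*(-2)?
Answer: -I*sqrt(154862)/130918 ≈ -0.0030059*I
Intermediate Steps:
T = -24 (T = 12*(-2) = -24)
z(b, D) = 15 + b
sqrt(z(T, f) - 154853)/(-130918) = sqrt((15 - 24) - 154853)/(-130918) = sqrt(-9 - 154853)*(-1/130918) = sqrt(-154862)*(-1/130918) = (I*sqrt(154862))*(-1/130918) = -I*sqrt(154862)/130918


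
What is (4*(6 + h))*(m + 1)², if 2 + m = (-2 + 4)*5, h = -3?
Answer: 972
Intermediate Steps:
m = 8 (m = -2 + (-2 + 4)*5 = -2 + 2*5 = -2 + 10 = 8)
(4*(6 + h))*(m + 1)² = (4*(6 - 3))*(8 + 1)² = (4*3)*9² = 12*81 = 972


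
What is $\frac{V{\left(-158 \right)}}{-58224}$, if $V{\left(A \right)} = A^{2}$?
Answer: $- \frac{6241}{14556} \approx -0.42876$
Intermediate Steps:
$\frac{V{\left(-158 \right)}}{-58224} = \frac{\left(-158\right)^{2}}{-58224} = 24964 \left(- \frac{1}{58224}\right) = - \frac{6241}{14556}$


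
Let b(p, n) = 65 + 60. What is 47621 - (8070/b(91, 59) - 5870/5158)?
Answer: 3066274844/64475 ≈ 47558.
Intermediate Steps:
b(p, n) = 125
47621 - (8070/b(91, 59) - 5870/5158) = 47621 - (8070/125 - 5870/5158) = 47621 - (8070*(1/125) - 5870*1/5158) = 47621 - (1614/25 - 2935/2579) = 47621 - 1*4089131/64475 = 47621 - 4089131/64475 = 3066274844/64475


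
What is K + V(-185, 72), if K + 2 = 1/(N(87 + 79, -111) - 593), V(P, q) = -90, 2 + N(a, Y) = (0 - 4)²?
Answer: -53269/579 ≈ -92.002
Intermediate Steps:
N(a, Y) = 14 (N(a, Y) = -2 + (0 - 4)² = -2 + (-4)² = -2 + 16 = 14)
K = -1159/579 (K = -2 + 1/(14 - 593) = -2 + 1/(-579) = -2 - 1/579 = -1159/579 ≈ -2.0017)
K + V(-185, 72) = -1159/579 - 90 = -53269/579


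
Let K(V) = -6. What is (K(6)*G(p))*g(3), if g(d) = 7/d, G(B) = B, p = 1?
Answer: -14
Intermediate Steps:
(K(6)*G(p))*g(3) = (-6*1)*(7/3) = -42/3 = -6*7/3 = -14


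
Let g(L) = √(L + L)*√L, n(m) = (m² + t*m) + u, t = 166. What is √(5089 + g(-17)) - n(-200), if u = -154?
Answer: -6646 + √(5089 - 17*√2) ≈ -6574.8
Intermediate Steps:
n(m) = -154 + m² + 166*m (n(m) = (m² + 166*m) - 154 = -154 + m² + 166*m)
g(L) = L*√2 (g(L) = √(2*L)*√L = (√2*√L)*√L = L*√2)
√(5089 + g(-17)) - n(-200) = √(5089 - 17*√2) - (-154 + (-200)² + 166*(-200)) = √(5089 - 17*√2) - (-154 + 40000 - 33200) = √(5089 - 17*√2) - 1*6646 = √(5089 - 17*√2) - 6646 = -6646 + √(5089 - 17*√2)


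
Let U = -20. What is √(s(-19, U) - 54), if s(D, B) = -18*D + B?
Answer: 2*√67 ≈ 16.371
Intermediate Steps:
s(D, B) = B - 18*D
√(s(-19, U) - 54) = √((-20 - 18*(-19)) - 54) = √((-20 + 342) - 54) = √(322 - 54) = √268 = 2*√67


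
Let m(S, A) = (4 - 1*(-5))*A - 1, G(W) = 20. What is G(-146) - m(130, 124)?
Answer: -1095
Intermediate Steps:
m(S, A) = -1 + 9*A (m(S, A) = (4 + 5)*A - 1 = 9*A - 1 = -1 + 9*A)
G(-146) - m(130, 124) = 20 - (-1 + 9*124) = 20 - (-1 + 1116) = 20 - 1*1115 = 20 - 1115 = -1095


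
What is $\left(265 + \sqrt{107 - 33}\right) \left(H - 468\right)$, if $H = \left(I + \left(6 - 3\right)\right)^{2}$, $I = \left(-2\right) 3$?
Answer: $-121635 - 459 \sqrt{74} \approx -1.2558 \cdot 10^{5}$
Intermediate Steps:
$I = -6$
$H = 9$ ($H = \left(-6 + \left(6 - 3\right)\right)^{2} = \left(-6 + 3\right)^{2} = \left(-3\right)^{2} = 9$)
$\left(265 + \sqrt{107 - 33}\right) \left(H - 468\right) = \left(265 + \sqrt{107 - 33}\right) \left(9 - 468\right) = \left(265 + \sqrt{74}\right) \left(-459\right) = -121635 - 459 \sqrt{74}$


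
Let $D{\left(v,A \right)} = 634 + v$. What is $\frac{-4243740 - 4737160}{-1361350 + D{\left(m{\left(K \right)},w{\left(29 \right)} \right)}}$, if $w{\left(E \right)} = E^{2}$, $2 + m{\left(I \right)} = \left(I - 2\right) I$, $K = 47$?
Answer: $\frac{8980900}{1358603} \approx 6.6104$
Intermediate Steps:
$m{\left(I \right)} = -2 + I \left(-2 + I\right)$ ($m{\left(I \right)} = -2 + \left(I - 2\right) I = -2 + \left(-2 + I\right) I = -2 + I \left(-2 + I\right)$)
$\frac{-4243740 - 4737160}{-1361350 + D{\left(m{\left(K \right)},w{\left(29 \right)} \right)}} = \frac{-4243740 - 4737160}{-1361350 + \left(634 - \left(96 - 2209\right)\right)} = - \frac{8980900}{-1361350 + \left(634 - -2113\right)} = - \frac{8980900}{-1361350 + \left(634 + 2113\right)} = - \frac{8980900}{-1361350 + 2747} = - \frac{8980900}{-1358603} = \left(-8980900\right) \left(- \frac{1}{1358603}\right) = \frac{8980900}{1358603}$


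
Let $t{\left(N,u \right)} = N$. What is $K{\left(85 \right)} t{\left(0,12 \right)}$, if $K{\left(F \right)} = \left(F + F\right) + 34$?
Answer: $0$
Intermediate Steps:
$K{\left(F \right)} = 34 + 2 F$ ($K{\left(F \right)} = 2 F + 34 = 34 + 2 F$)
$K{\left(85 \right)} t{\left(0,12 \right)} = \left(34 + 2 \cdot 85\right) 0 = \left(34 + 170\right) 0 = 204 \cdot 0 = 0$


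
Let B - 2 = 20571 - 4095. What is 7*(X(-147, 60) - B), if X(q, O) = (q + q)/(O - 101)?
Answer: -4727128/41 ≈ -1.1530e+5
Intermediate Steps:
B = 16478 (B = 2 + (20571 - 4095) = 2 + 16476 = 16478)
X(q, O) = 2*q/(-101 + O) (X(q, O) = (2*q)/(-101 + O) = 2*q/(-101 + O))
7*(X(-147, 60) - B) = 7*(2*(-147)/(-101 + 60) - 1*16478) = 7*(2*(-147)/(-41) - 16478) = 7*(2*(-147)*(-1/41) - 16478) = 7*(294/41 - 16478) = 7*(-675304/41) = -4727128/41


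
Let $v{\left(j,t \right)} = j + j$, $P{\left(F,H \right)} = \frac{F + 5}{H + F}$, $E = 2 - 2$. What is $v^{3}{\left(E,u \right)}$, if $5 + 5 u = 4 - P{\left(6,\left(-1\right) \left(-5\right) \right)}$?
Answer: $0$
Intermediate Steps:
$E = 0$
$P{\left(F,H \right)} = \frac{5 + F}{F + H}$
$u = - \frac{2}{5}$ ($u = -1 + \frac{4 - \frac{5 + 6}{6 - -5}}{5} = -1 + \frac{4 - \frac{1}{6 + 5} \cdot 11}{5} = -1 + \frac{4 - \frac{1}{11} \cdot 11}{5} = -1 + \frac{4 - 1}{5} = -1 + \frac{1}{5} \cdot 3 = -1 + \frac{3}{5} = - \frac{2}{5} \approx -0.4$)
$v{\left(j,t \right)} = 2 j$
$v^{3}{\left(E,u \right)} = \left(2 \cdot 0\right)^{3} = 0^{3} = 0$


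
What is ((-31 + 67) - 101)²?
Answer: 4225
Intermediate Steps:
((-31 + 67) - 101)² = (36 - 101)² = (-65)² = 4225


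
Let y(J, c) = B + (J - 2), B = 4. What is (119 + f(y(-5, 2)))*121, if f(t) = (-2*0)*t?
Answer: 14399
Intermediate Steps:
y(J, c) = 2 + J (y(J, c) = 4 + (J - 2) = 4 + (-2 + J) = 2 + J)
f(t) = 0 (f(t) = 0*t = 0)
(119 + f(y(-5, 2)))*121 = (119 + 0)*121 = 119*121 = 14399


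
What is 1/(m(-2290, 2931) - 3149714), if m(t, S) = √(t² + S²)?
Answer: -3149714/9920684446935 - √13834861/9920684446935 ≈ -3.1786e-7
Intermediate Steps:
m(t, S) = √(S² + t²)
1/(m(-2290, 2931) - 3149714) = 1/(√(2931² + (-2290)²) - 3149714) = 1/(√(8590761 + 5244100) - 3149714) = 1/(√13834861 - 3149714) = 1/(-3149714 + √13834861)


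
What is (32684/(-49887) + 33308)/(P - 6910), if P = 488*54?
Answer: 830801756/484951527 ≈ 1.7132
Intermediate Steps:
P = 26352
(32684/(-49887) + 33308)/(P - 6910) = (32684/(-49887) + 33308)/(26352 - 6910) = (32684*(-1/49887) + 33308)/19442 = (-32684/49887 + 33308)*(1/19442) = (1661603512/49887)*(1/19442) = 830801756/484951527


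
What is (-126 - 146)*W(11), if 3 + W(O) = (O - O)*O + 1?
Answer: 544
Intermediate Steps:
W(O) = -2 (W(O) = -3 + ((O - O)*O + 1) = -3 + (0*O + 1) = -3 + (0 + 1) = -3 + 1 = -2)
(-126 - 146)*W(11) = (-126 - 146)*(-2) = -272*(-2) = 544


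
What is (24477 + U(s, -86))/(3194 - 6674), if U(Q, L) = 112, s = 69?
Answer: -24589/3480 ≈ -7.0658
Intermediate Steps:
(24477 + U(s, -86))/(3194 - 6674) = (24477 + 112)/(3194 - 6674) = 24589/(-3480) = 24589*(-1/3480) = -24589/3480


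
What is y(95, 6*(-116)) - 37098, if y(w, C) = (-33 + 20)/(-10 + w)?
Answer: -3153343/85 ≈ -37098.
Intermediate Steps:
y(w, C) = -13/(-10 + w)
y(95, 6*(-116)) - 37098 = -13/(-10 + 95) - 37098 = -13/85 - 37098 = -3153343/85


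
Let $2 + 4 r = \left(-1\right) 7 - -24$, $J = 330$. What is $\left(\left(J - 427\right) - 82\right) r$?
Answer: $- \frac{2685}{4} \approx -671.25$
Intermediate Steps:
$r = \frac{15}{4}$ ($r = - \frac{1}{2} + \frac{\left(-1\right) 7 - -24}{4} = - \frac{1}{2} + \frac{-7 + 24}{4} = - \frac{1}{2} + \frac{1}{4} \cdot 17 = - \frac{1}{2} + \frac{17}{4} = \frac{15}{4} \approx 3.75$)
$\left(\left(J - 427\right) - 82\right) r = \left(\left(330 - 427\right) - 82\right) \frac{15}{4} = \left(-97 - 82\right) \frac{15}{4} = \left(-179\right) \frac{15}{4} = - \frac{2685}{4}$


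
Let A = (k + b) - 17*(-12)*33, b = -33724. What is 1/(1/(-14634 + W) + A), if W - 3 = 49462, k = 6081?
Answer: -34831/728351040 ≈ -4.7822e-5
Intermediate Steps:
W = 49465 (W = 3 + 49462 = 49465)
A = -20911 (A = (6081 - 33724) - 17*(-12)*33 = -27643 + 204*33 = -27643 + 6732 = -20911)
1/(1/(-14634 + W) + A) = 1/(1/(-14634 + 49465) - 20911) = 1/(1/34831 - 20911) = 1/(-728351040/34831) = -34831/728351040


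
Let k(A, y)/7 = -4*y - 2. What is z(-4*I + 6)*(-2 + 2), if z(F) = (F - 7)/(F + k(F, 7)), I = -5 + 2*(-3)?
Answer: 0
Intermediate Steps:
I = -11 (I = -5 - 6 = -11)
k(A, y) = -14 - 28*y (k(A, y) = 7*(-4*y - 2) = 7*(-2 - 4*y) = -14 - 28*y)
z(F) = (-7 + F)/(-210 + F) (z(F) = (F - 7)/(F + (-14 - 28*7)) = (-7 + F)/(F + (-14 - 196)) = (-7 + F)/(F - 210) = (-7 + F)/(-210 + F))
z(-4*I + 6)*(-2 + 2) = ((-7 + (-4*(-11) + 6))/(-210 + (-4*(-11) + 6)))*(-2 + 2) = ((-7 + (44 + 6))/(-210 + (44 + 6)))*0 = ((-7 + 50)/(-210 + 50))*0 = (43/(-160))*0 = -1/160*43*0 = -43/160*0 = 0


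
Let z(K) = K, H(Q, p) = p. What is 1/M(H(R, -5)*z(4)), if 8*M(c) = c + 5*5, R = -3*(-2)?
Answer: 8/5 ≈ 1.6000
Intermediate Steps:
R = 6
M(c) = 25/8 + c/8 (M(c) = (c + 5*5)/8 = (c + 25)/8 = (25 + c)/8 = 25/8 + c/8)
1/M(H(R, -5)*z(4)) = 1/(25/8 + (-5*4)/8) = 1/(25/8 + (1/8)*(-20)) = 1/(25/8 - 5/2) = 1/(5/8) = 8/5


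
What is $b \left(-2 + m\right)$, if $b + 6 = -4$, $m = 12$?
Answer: $-100$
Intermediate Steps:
$b = -10$ ($b = -6 - 4 = -10$)
$b \left(-2 + m\right) = - 10 \left(-2 + 12\right) = \left(-10\right) 10 = -100$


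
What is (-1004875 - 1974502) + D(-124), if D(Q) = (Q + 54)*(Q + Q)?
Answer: -2962017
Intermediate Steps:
D(Q) = 2*Q*(54 + Q) (D(Q) = (54 + Q)*(2*Q) = 2*Q*(54 + Q))
(-1004875 - 1974502) + D(-124) = (-1004875 - 1974502) + 2*(-124)*(54 - 124) = -2979377 + 2*(-124)*(-70) = -2979377 + 17360 = -2962017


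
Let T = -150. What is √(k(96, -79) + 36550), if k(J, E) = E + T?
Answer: √36321 ≈ 190.58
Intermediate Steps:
k(J, E) = -150 + E (k(J, E) = E - 150 = -150 + E)
√(k(96, -79) + 36550) = √((-150 - 79) + 36550) = √(-229 + 36550) = √36321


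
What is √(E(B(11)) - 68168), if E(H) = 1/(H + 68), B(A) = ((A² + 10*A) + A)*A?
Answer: I*√508049284470/2730 ≈ 261.09*I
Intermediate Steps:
B(A) = A*(A² + 11*A) (B(A) = (A² + 11*A)*A = A*(A² + 11*A))
E(H) = 1/(68 + H)
√(E(B(11)) - 68168) = √(1/(68 + 11²*(11 + 11)) - 68168) = √(1/(68 + 121*22) - 68168) = √(1/(68 + 2662) - 68168) = √(1/2730 - 68168) = √(-186098639/2730) = I*√508049284470/2730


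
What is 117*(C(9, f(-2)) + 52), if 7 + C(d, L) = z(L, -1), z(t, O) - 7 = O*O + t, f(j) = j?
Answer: 5967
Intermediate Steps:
z(t, O) = 7 + t + O**2 (z(t, O) = 7 + (O*O + t) = 7 + (O**2 + t) = 7 + (t + O**2) = 7 + t + O**2)
C(d, L) = 1 + L (C(d, L) = -7 + (7 + L + (-1)**2) = -7 + (7 + L + 1) = -7 + (8 + L) = 1 + L)
117*(C(9, f(-2)) + 52) = 117*((1 - 2) + 52) = 117*(-1 + 52) = 117*51 = 5967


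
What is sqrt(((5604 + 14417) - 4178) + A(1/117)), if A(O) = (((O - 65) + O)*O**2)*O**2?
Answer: 2*sqrt(1128886012437131)/533871 ≈ 125.87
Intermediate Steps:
A(O) = O**4*(-65 + 2*O) (A(O) = (((-65 + O) + O)*O**2)*O**2 = ((-65 + 2*O)*O**2)*O**2 = (O**2*(-65 + 2*O))*O**2 = O**4*(-65 + 2*O))
sqrt(((5604 + 14417) - 4178) + A(1/117)) = sqrt(((5604 + 14417) - 4178) + (1/117)**4*(-65 + 2/117)) = sqrt((20021 - 4178) + (1/117)**4*(-65 + 2*(1/117))) = sqrt(15843 + (-65 + 2/117)/187388721) = sqrt(15843 + (1/187388721)*(-7603/117)) = sqrt(15843 - 7603/21924480357) = sqrt(347349542288348/21924480357) = 2*sqrt(1128886012437131)/533871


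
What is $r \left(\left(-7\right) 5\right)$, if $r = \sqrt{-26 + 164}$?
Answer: $- 35 \sqrt{138} \approx -411.16$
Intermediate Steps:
$r = \sqrt{138} \approx 11.747$
$r \left(\left(-7\right) 5\right) = \sqrt{138} \left(\left(-7\right) 5\right) = \sqrt{138} \left(-35\right) = - 35 \sqrt{138}$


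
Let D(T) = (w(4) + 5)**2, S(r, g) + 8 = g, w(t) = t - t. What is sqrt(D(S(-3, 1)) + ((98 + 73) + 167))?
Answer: 11*sqrt(3) ≈ 19.053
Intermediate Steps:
w(t) = 0
S(r, g) = -8 + g
D(T) = 25 (D(T) = (0 + 5)**2 = 5**2 = 25)
sqrt(D(S(-3, 1)) + ((98 + 73) + 167)) = sqrt(25 + ((98 + 73) + 167)) = sqrt(25 + (171 + 167)) = sqrt(25 + 338) = sqrt(363) = 11*sqrt(3)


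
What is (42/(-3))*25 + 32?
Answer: -318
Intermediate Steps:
(42/(-3))*25 + 32 = (42*(-1/3))*25 + 32 = -14*25 + 32 = -350 + 32 = -318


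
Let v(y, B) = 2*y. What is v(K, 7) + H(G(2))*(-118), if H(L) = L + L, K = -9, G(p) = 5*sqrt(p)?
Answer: -18 - 1180*sqrt(2) ≈ -1686.8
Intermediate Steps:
H(L) = 2*L
v(K, 7) + H(G(2))*(-118) = 2*(-9) + (2*(5*sqrt(2)))*(-118) = -18 + (10*sqrt(2))*(-118) = -18 - 1180*sqrt(2)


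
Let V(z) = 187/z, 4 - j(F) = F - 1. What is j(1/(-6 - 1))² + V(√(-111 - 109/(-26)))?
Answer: 1296/49 - 187*I*√72202/2777 ≈ 26.449 - 18.094*I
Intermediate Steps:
j(F) = 5 - F (j(F) = 4 - (F - 1) = 4 - (-1 + F) = 4 + (1 - F) = 5 - F)
j(1/(-6 - 1))² + V(√(-111 - 109/(-26))) = (5 - 1/(-6 - 1))² + 187/(√(-111 - 109/(-26))) = (5 - 1/(-7))² + 187/(√(-111 - 109*(-1/26))) = (5 - 1*(-⅐))² + 187/(√(-111 + 109/26)) = (5 + ⅐)² + 187/(√(-2777/26)) = (36/7)² + 187/((I*√72202/26)) = 1296/49 + 187*(-I*√72202/2777) = 1296/49 - 187*I*√72202/2777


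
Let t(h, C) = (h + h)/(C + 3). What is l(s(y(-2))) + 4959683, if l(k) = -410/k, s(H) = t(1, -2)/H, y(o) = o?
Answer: 4960093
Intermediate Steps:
t(h, C) = 2*h/(3 + C) (t(h, C) = (2*h)/(3 + C) = 2*h/(3 + C))
s(H) = 2/H (s(H) = (2*1/(3 - 2))/H = (2*1/1)/H = (2*1*1)/H = 2/H)
l(s(y(-2))) + 4959683 = -410/(2/(-2)) + 4959683 = -410/(2*(-½)) + 4959683 = -410/(-1) + 4959683 = -410*(-1) + 4959683 = 410 + 4959683 = 4960093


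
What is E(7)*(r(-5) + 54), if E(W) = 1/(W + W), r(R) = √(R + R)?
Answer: 27/7 + I*√10/14 ≈ 3.8571 + 0.22588*I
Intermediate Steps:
r(R) = √2*√R (r(R) = √(2*R) = √2*√R)
E(W) = 1/(2*W)
E(7)*(r(-5) + 54) = ((½)/7)*(√2*√(-5) + 54) = ((½)*(⅐))*(√2*(I*√5) + 54) = (I*√10 + 54)/14 = (54 + I*√10)/14 = 27/7 + I*√10/14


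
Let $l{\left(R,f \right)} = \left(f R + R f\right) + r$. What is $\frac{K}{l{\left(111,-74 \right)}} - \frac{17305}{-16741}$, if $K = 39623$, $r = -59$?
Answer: $- \frac{378021108}{276008867} \approx -1.3696$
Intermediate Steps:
$l{\left(R,f \right)} = -59 + 2 R f$ ($l{\left(R,f \right)} = \left(f R + R f\right) - 59 = \left(R f + R f\right) - 59 = 2 R f - 59 = -59 + 2 R f$)
$\frac{K}{l{\left(111,-74 \right)}} - \frac{17305}{-16741} = \frac{39623}{-59 + 2 \cdot 111 \left(-74\right)} - \frac{17305}{-16741} = \frac{39623}{-59 - 16428} - - \frac{17305}{16741} = \frac{39623}{-16487} + \frac{17305}{16741} = 39623 \left(- \frac{1}{16487}\right) + \frac{17305}{16741} = - \frac{39623}{16487} + \frac{17305}{16741} = - \frac{378021108}{276008867}$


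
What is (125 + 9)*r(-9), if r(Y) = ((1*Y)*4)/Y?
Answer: 536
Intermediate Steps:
r(Y) = 4 (r(Y) = (Y*4)/Y = (4*Y)/Y = 4)
(125 + 9)*r(-9) = (125 + 9)*4 = 134*4 = 536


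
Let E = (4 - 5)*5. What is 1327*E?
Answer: -6635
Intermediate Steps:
E = -5 (E = -1*5 = -5)
1327*E = 1327*(-5) = -6635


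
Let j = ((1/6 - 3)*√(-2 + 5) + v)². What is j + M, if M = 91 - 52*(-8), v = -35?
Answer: 21073/12 + 595*√3/3 ≈ 2099.6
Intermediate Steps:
j = (-35 - 17*√3/6)² (j = ((1/6 - 3)*√(-2 + 5) - 35)² = ((⅙ - 3)*√3 - 35)² = (-17*√3/6 - 35)² = (-35 - 17*√3/6)² ≈ 1592.6)
M = 507 (M = 91 + 416 = 507)
j + M = (14989/12 + 595*√3/3) + 507 = 21073/12 + 595*√3/3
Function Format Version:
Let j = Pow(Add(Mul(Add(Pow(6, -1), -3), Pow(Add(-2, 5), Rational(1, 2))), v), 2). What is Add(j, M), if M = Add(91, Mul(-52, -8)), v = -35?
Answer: Add(Rational(21073, 12), Mul(Rational(595, 3), Pow(3, Rational(1, 2)))) ≈ 2099.6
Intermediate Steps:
j = Pow(Add(-35, Mul(Rational(-17, 6), Pow(3, Rational(1, 2)))), 2) (j = Pow(Add(Mul(Add(Pow(6, -1), -3), Pow(Add(-2, 5), Rational(1, 2))), -35), 2) = Pow(Add(Mul(Add(Rational(1, 6), -3), Pow(3, Rational(1, 2))), -35), 2) = Pow(Add(Mul(Rational(-17, 6), Pow(3, Rational(1, 2))), -35), 2) = Pow(Add(-35, Mul(Rational(-17, 6), Pow(3, Rational(1, 2)))), 2) ≈ 1592.6)
M = 507 (M = Add(91, 416) = 507)
Add(j, M) = Add(Add(Rational(14989, 12), Mul(Rational(595, 3), Pow(3, Rational(1, 2)))), 507) = Add(Rational(21073, 12), Mul(Rational(595, 3), Pow(3, Rational(1, 2))))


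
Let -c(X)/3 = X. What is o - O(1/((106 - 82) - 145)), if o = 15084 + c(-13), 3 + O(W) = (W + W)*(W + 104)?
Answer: 221484932/14641 ≈ 15128.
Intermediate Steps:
O(W) = -3 + 2*W*(104 + W) (O(W) = -3 + (W + W)*(W + 104) = -3 + (2*W)*(104 + W) = -3 + 2*W*(104 + W))
c(X) = -3*X
o = 15123 (o = 15084 - 3*(-13) = 15084 + 39 = 15123)
o - O(1/((106 - 82) - 145)) = 15123 - (-3 + 2*(1/((106 - 82) - 145))² + 208/((106 - 82) - 145)) = 15123 - (-3 + 2*(1/(24 - 145))² + 208/(24 - 145)) = 15123 - (-3 + 2*(1/(-121))² + 208/(-121)) = 15123 - (-3 + 2*(-1/121)² + 208*(-1/121)) = 15123 - (-3 + 2*(1/14641) - 208/121) = 15123 - (-3 + 2/14641 - 208/121) = 15123 - 1*(-69089/14641) = 15123 + 69089/14641 = 221484932/14641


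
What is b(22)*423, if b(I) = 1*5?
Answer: 2115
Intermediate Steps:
b(I) = 5
b(22)*423 = 5*423 = 2115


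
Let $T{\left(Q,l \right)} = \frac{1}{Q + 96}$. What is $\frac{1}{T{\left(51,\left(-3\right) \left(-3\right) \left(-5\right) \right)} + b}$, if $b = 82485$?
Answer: $\frac{147}{12125296} \approx 1.2123 \cdot 10^{-5}$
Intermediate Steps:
$T{\left(Q,l \right)} = \frac{1}{96 + Q}$
$\frac{1}{T{\left(51,\left(-3\right) \left(-3\right) \left(-5\right) \right)} + b} = \frac{1}{\frac{1}{96 + 51} + 82485} = \frac{1}{\frac{1}{147} + 82485} = \frac{1}{\frac{12125296}{147}} = \frac{147}{12125296}$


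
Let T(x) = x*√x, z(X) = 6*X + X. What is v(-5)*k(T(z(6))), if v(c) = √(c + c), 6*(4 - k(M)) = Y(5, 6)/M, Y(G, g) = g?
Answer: I*√10*(7056 - √42)/1764 ≈ 12.637*I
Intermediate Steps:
z(X) = 7*X
T(x) = x^(3/2)
k(M) = 4 - 1/M
v(c) = √2*√c (v(c) = √(2*c) = √2*√c)
v(-5)*k(T(z(6))) = (√2*√(-5))*(4 - 1/((7*6)^(3/2))) = (√2*(I*√5))*(4 - 1/(42^(3/2))) = (I*√10)*(4 - 1/(42*√42)) = (I*√10)*(4 - √42/1764) = I*√10*(4 - √42/1764)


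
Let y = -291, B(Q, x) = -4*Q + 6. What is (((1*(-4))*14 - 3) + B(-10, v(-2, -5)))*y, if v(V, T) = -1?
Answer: 3783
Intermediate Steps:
B(Q, x) = 6 - 4*Q
(((1*(-4))*14 - 3) + B(-10, v(-2, -5)))*y = (((1*(-4))*14 - 3) + (6 - 4*(-10)))*(-291) = ((-4*14 - 3) + (6 + 40))*(-291) = ((-56 - 3) + 46)*(-291) = (-59 + 46)*(-291) = -13*(-291) = 3783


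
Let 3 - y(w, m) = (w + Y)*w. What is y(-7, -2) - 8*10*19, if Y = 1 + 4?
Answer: -1531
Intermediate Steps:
Y = 5
y(w, m) = 3 - w*(5 + w) (y(w, m) = 3 - (w + 5)*w = 3 - (5 + w)*w = 3 - w*(5 + w))
y(-7, -2) - 8*10*19 = (3 - 1*(-7)² - 5*(-7)) - 8*10*19 = (3 - 1*49 + 35) - 80*19 = (3 - 49 + 35) - 1520 = -11 - 1520 = -1531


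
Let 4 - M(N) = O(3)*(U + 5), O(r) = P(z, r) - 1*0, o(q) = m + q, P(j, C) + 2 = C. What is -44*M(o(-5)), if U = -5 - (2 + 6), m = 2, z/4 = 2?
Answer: -528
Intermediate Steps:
z = 8 (z = 4*2 = 8)
P(j, C) = -2 + C
o(q) = 2 + q
O(r) = -2 + r (O(r) = (-2 + r) - 1*0 = (-2 + r) + 0 = -2 + r)
U = -13 (U = -5 - 1*8 = -5 - 8 = -13)
M(N) = 12 (M(N) = 4 - (-2 + 3)*(-13 + 5) = 4 - (-8) = 4 - 1*(-8) = 4 + 8 = 12)
-44*M(o(-5)) = -44*12 = -528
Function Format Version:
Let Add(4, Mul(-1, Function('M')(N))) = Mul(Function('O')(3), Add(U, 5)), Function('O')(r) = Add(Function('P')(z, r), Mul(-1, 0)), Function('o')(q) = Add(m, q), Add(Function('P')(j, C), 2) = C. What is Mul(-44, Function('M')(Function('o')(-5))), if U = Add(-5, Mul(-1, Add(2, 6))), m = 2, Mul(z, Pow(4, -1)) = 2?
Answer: -528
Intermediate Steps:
z = 8 (z = Mul(4, 2) = 8)
Function('P')(j, C) = Add(-2, C)
Function('o')(q) = Add(2, q)
Function('O')(r) = Add(-2, r) (Function('O')(r) = Add(Add(-2, r), Mul(-1, 0)) = Add(Add(-2, r), 0) = Add(-2, r))
U = -13 (U = Add(-5, Mul(-1, 8)) = Add(-5, -8) = -13)
Function('M')(N) = 12 (Function('M')(N) = Add(4, Mul(-1, Mul(Add(-2, 3), Add(-13, 5)))) = Add(4, Mul(-1, Mul(1, -8))) = Add(4, Mul(-1, -8)) = Add(4, 8) = 12)
Mul(-44, Function('M')(Function('o')(-5))) = Mul(-44, 12) = -528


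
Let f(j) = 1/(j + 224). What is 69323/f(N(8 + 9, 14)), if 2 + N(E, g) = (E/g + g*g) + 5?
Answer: 411709297/14 ≈ 2.9408e+7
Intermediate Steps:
N(E, g) = 3 + g² + E/g (N(E, g) = -2 + ((E/g + g*g) + 5) = -2 + ((E/g + g²) + 5) = -2 + ((g² + E/g) + 5) = -2 + (5 + g² + E/g) = 3 + g² + E/g)
f(j) = 1/(224 + j)
69323/f(N(8 + 9, 14)) = 69323/(1/(224 + (3 + 14² + (8 + 9)/14))) = 69323/(1/(224 + (3 + 196 + 17*(1/14)))) = 69323/(1/(224 + (3 + 196 + 17/14))) = 69323/(1/(224 + 2803/14)) = 69323/(1/(5939/14)) = 69323/(14/5939) = 69323*(5939/14) = 411709297/14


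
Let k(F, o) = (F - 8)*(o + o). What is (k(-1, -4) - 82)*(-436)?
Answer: 4360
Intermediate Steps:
k(F, o) = 2*o*(-8 + F) (k(F, o) = (-8 + F)*(2*o) = 2*o*(-8 + F))
(k(-1, -4) - 82)*(-436) = (2*(-4)*(-8 - 1) - 82)*(-436) = (2*(-4)*(-9) - 82)*(-436) = (72 - 82)*(-436) = -10*(-436) = 4360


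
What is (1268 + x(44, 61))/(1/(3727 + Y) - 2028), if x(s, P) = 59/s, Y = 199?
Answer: -109635513/175162394 ≈ -0.62591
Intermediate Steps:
(1268 + x(44, 61))/(1/(3727 + Y) - 2028) = (1268 + 59/44)/(1/(3727 + 199) - 2028) = (1268 + 59*(1/44))/(1/3926 - 2028) = (1268 + 59/44)/(1/3926 - 2028) = 55851/(44*(-7961927/3926)) = (55851/44)*(-3926/7961927) = -109635513/175162394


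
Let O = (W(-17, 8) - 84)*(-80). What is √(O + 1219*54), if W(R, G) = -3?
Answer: √72786 ≈ 269.79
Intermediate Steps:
O = 6960 (O = (-3 - 84)*(-80) = -87*(-80) = 6960)
√(O + 1219*54) = √(6960 + 1219*54) = √(6960 + 65826) = √72786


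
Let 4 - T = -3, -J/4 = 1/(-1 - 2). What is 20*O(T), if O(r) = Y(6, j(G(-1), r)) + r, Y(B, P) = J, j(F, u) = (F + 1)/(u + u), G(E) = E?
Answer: 500/3 ≈ 166.67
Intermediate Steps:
J = 4/3 (J = -4/(-1 - 2) = -4/(-3) = -4*(-1/3) = 4/3 ≈ 1.3333)
T = 7 (T = 4 - 1*(-3) = 4 + 3 = 7)
j(F, u) = (1 + F)/(2*u) (j(F, u) = (1 + F)/((2*u)) = (1 + F)*(1/(2*u)) = (1 + F)/(2*u))
Y(B, P) = 4/3
O(r) = 4/3 + r
20*O(T) = 20*(4/3 + 7) = 20*(25/3) = 500/3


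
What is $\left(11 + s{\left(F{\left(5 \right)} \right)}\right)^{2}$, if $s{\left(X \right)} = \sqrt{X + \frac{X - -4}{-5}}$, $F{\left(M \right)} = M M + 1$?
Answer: $141 + 44 \sqrt{5} \approx 239.39$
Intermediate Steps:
$F{\left(M \right)} = 1 + M^{2}$ ($F{\left(M \right)} = M^{2} + 1 = 1 + M^{2}$)
$s{\left(X \right)} = \sqrt{- \frac{4}{5} + \frac{4 X}{5}}$ ($s{\left(X \right)} = \sqrt{X + \left(X + 4\right) \left(- \frac{1}{5}\right)} = \sqrt{X + \left(4 + X\right) \left(- \frac{1}{5}\right)} = \sqrt{X - \left(\frac{4}{5} + \frac{X}{5}\right)} = \sqrt{- \frac{4}{5} + \frac{4 X}{5}}$)
$\left(11 + s{\left(F{\left(5 \right)} \right)}\right)^{2} = \left(11 + \frac{2 \sqrt{-5 + 5 \left(1 + 5^{2}\right)}}{5}\right)^{2} = \left(11 + \frac{2 \sqrt{-5 + 5 \left(1 + 25\right)}}{5}\right)^{2} = \left(11 + \frac{2 \sqrt{-5 + 5 \cdot 26}}{5}\right)^{2} = \left(11 + \frac{2 \sqrt{-5 + 130}}{5}\right)^{2} = \left(11 + \frac{2 \sqrt{125}}{5}\right)^{2} = \left(11 + \frac{2 \cdot 5 \sqrt{5}}{5}\right)^{2} = \left(11 + 2 \sqrt{5}\right)^{2}$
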